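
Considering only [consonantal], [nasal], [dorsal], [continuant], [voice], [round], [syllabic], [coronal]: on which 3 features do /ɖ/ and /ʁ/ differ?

/ɖ/ (voiced retroflex stop) and /ʁ/ (voiced uvular fricative) agree on [+consonantal], [−nasal], [+voice], [−round], [−syllabic]. They differ on [continuant] (/ɖ/ [−], /ʁ/ [+]), [coronal] (/ɖ/ [+], /ʁ/ [−]), [dorsal] (/ɖ/ [−], /ʁ/ [+]).

[continuant], [coronal], [dorsal]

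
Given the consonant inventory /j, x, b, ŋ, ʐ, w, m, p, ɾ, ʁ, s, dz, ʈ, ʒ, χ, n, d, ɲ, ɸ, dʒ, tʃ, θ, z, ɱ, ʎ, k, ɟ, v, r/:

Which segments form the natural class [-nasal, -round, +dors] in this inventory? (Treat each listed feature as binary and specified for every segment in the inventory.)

j, x, ʁ, χ, ʎ, k, ɟ

Checking each segment against [-nasal], [-round], [+dorsal]: /j/ (palatal glide), /x/ (voiceless velar fricative), /ʁ/ (voiced uvular fricative), /χ/ (voiceless uvular fricative), /ʎ/ (palatal lateral approximant), /k/ (voiceless velar stop), among others, satisfy every feature; every other segment in the inventory fails at least one.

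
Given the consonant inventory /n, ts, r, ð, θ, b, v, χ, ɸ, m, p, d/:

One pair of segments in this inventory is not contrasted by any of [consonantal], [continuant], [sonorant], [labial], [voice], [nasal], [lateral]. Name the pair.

Both /θ/ and /χ/ are [+consonantal], [+continuant], [−sonorant], [−labial], [−voice], [−nasal], [−lateral]. Since the list omits [coronal] and [dorsal] — which do distinguish the voiceless dental fricative from the voiceless uvular fricative — this pair collapses; all other pairs remain distinct.

θ, χ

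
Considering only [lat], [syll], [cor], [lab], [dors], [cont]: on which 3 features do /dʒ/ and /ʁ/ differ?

/dʒ/ (voiced postalveolar affricate) and /ʁ/ (voiced uvular fricative) agree on [-lateral], [-syllabic], [-labial]. They differ on [continuant] (/dʒ/ [-], /ʁ/ [+]), [coronal] (/dʒ/ [+], /ʁ/ [-]), [dorsal] (/dʒ/ [-], /ʁ/ [+]).

[continuant], [coronal], [dorsal]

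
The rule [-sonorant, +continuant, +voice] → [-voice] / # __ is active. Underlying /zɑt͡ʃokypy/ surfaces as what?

[sɑt͡ʃokypy]

Only the initial segment /z/ is both word-initial and matches the structural description. It is a voiced alveolar fricative, so [-sonorant, +continuant, +voice] holds; changing it to [-voice] with all other features held fixed yields /s/ (voiceless alveolar fricative). No other segment meets both the structural description and the environment, so the output is [sɑt͡ʃokypy].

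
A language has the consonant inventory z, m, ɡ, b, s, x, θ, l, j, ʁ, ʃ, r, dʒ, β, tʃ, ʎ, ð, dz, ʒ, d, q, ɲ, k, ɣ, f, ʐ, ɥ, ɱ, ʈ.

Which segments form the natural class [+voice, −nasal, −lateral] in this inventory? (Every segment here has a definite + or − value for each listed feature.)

Checking each segment against [+voice], [−nasal], [−lateral]: /z/ (voiced alveolar fricative), /ɡ/ (voiced velar stop), /b/ (voiced bilabial stop), /j/ (palatal glide), /ʁ/ (voiced uvular fricative), /r/ (alveolar trill), among others, satisfy every feature; every other segment in the inventory fails at least one.

z, ɡ, b, j, ʁ, r, dʒ, β, ð, dz, ʒ, d, ɣ, ʐ, ɥ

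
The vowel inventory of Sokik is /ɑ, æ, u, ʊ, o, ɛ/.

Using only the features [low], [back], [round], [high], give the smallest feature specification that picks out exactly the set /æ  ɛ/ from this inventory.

/æ, ɛ/ are exactly the [-back] segments in the inventory, so a single feature suffices.

[-back]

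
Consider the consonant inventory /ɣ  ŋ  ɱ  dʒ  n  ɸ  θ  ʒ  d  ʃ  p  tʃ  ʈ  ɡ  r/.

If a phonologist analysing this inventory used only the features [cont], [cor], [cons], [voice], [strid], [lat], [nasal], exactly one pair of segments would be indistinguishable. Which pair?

ɱ, ŋ

Both /ɱ/ and /ŋ/ are [−continuant], [−coronal], [+consonantal], [+voice], [−strident], [−lateral], [+nasal]. Since the list omits [labial] and [dorsal] — which do distinguish the labiodental nasal from the velar nasal — this pair collapses; all other pairs remain distinct.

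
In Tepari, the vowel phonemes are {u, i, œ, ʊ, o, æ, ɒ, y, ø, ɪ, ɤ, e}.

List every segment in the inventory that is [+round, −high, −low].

œ, o, ø

Among the inventory, the [+round] segments are /u, œ, ʊ, o, ɒ, y, ø/.
Of those, [−high] gives /œ, o, ɒ, ø/.
Intersecting with [−low] leaves /œ, o, ø/.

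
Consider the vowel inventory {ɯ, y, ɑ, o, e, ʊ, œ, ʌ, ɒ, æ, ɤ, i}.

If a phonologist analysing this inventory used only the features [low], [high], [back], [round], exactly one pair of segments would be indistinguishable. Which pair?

ɤ, ʌ

Both /ɤ/ and /ʌ/ are [-low], [-high], [+back], [-round]. Since the list omits [tense] — which does distinguish the mid back unrounded tense vowel from the mid back unrounded lax vowel — this pair collapses; all other pairs remain distinct.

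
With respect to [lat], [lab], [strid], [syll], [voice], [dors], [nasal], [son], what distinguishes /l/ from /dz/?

[sonorant], [lateral], [strident]

The two segments share [-labial], [-syllabic], [+voice], [-dorsal], [-nasal]. The only features from the list on which they differ: /l/ is [+sonorant] while /dz/ is [-sonorant]; /l/ is [+lateral] while /dz/ is [-lateral]; /l/ is [-strident] while /dz/ is [+strident].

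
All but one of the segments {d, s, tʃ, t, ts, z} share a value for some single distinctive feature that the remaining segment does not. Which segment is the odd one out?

The remaining segments after removing /tʃ/ share [-distributed]; /tʃ/ (voiceless postalveolar affricate) is [+distributed]. For every other candidate removal, the leftover set fails to share any single feature value that the removed segment lacks.

tʃ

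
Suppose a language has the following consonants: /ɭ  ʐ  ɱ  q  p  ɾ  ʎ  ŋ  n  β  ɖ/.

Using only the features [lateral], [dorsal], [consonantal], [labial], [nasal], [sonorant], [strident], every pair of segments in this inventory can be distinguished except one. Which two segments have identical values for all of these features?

p, β

/p/ (voiceless bilabial stop) and /β/ (voiced bilabial fricative) are both [-lateral], [-dorsal], [+consonantal], [+labial], [-nasal], [-sonorant], [-strident], so none of the listed features separates them. (They do differ in [voice] and [continuant], which are not among the given features.) Every other pair in the inventory differs on at least one listed feature.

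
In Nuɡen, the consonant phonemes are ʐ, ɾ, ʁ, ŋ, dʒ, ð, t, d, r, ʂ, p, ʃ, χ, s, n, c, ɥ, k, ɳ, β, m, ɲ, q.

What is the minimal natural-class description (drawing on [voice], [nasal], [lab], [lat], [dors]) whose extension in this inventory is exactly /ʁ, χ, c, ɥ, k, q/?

Every target segment is [-nasal], [+dorsal]; each remaining inventory member fails at least one of these. Each conjunct is needed — [+dorsal] alone would also admit /ŋ, ɲ/; [-nasal] alone would also admit /ʐ, ɾ, dʒ, ð, …/ — and no other single listed feature has exactly this extension, so two is the minimum.

[-nasal, +dors]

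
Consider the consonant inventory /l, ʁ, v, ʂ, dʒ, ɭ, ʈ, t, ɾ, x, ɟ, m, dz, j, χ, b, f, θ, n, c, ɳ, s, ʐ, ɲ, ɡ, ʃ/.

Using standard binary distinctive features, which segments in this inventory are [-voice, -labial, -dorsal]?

ʂ, ʈ, t, θ, s, ʃ

The [-voice] segments are /ʂ, ʈ, t, x, χ, f, θ, c, s, ʃ/.
Among these, [-labial] gives /ʂ, ʈ, t, x, χ, θ, c, s, ʃ/.
Among these, [-dorsal] leaves /ʂ, ʈ, t, θ, s, ʃ/.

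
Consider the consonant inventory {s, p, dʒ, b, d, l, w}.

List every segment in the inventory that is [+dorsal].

The feature [dorsal] marks segments articulated with the tongue body. In this inventory /w/ has that property, so it is [+dorsal]; /s, p, dʒ, b, d, l/ are [−dorsal].

w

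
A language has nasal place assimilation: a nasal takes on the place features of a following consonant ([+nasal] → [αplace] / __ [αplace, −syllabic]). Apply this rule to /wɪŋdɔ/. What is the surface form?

[wɪndɔ]

The only nasal preceding a consonant is /ŋ/ before /d/. /d/ is [+coronal], so /ŋ/ → /n/, giving [wɪndɔ].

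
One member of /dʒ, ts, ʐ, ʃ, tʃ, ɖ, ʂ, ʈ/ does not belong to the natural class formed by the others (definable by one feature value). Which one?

/ʐ, ʈ, dʒ, ʃ, ʂ, ɖ, tʃ/ are all [−anterior], but /ts/ (voiceless alveolar affricate) is [+anterior]. No other single segment can be removed to leave a set sharing one feature value that the removed segment lacks, so /ts/ is the odd one out.

ts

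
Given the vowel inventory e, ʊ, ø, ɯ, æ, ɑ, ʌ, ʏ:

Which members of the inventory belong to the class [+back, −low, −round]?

ɯ, ʌ

Eliminate segments failing any feature: /e, ø, æ, ʏ/ are [−back]; /ʊ/ is [+round]; /ɑ/ is [+low]. The remaining /ɯ, ʌ/ satisfy [+back], [−low], [−round].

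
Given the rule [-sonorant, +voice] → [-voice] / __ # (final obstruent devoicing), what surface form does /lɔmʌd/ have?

The only segment in the rule's environment that also matches [-sonorant, +voice] is /d/. Applying [-voice] turns the voiced alveolar stop into /t/ (voiceless alveolar stop), giving [lɔmʌt].

[lɔmʌt]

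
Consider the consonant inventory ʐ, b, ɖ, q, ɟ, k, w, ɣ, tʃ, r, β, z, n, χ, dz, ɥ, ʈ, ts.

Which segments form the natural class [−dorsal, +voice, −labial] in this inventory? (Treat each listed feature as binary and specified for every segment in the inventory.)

ʐ, ɖ, r, z, n, dz

Among the inventory, the [−dorsal] segments are /ʐ, b, ɖ, tʃ, r, β, z, n, dz, ʈ, ts/.
Of those, [+voice] gives /ʐ, b, ɖ, r, β, z, n, dz/.
Intersecting with [−labial] leaves /ʐ, ɖ, r, z, n, dz/.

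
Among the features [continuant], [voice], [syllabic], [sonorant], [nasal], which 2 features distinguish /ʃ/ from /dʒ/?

[voice], [continuant]

/ʃ/ is the voiceless postalveolar fricative and /dʒ/ is the voiced postalveolar affricate. Both are [−syllabic], [−sonorant], [−nasal]. /ʃ/ is [−voice] while /dʒ/ is [+voice]; /ʃ/ is [+continuant] while /dʒ/ is [−continuant], so the distinguishing features are [voice], [continuant].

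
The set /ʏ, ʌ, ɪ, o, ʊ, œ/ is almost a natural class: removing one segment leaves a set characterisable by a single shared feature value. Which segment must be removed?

[tense] groups all but one: /œ, ɪ, ʊ, ʌ, ʏ/ share [−tense] while /o/ (mid back rounded tense vowel) alone is [+tense]. Removing any other segment would not leave a single-feature class that excludes it.

o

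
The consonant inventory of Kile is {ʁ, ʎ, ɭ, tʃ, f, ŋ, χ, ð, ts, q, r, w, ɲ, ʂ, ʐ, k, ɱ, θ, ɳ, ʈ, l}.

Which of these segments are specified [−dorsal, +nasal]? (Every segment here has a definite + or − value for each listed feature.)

ɱ, ɳ

Checking each segment against [−dorsal], [+nasal]: /ɱ/ (labiodental nasal), /ɳ/ (retroflex nasal) satisfy every feature; every other segment in the inventory fails at least one.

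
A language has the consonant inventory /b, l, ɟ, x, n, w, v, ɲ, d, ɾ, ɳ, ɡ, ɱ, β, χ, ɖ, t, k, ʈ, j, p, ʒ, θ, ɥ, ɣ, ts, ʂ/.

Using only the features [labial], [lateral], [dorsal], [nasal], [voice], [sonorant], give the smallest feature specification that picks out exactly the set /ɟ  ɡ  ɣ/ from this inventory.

Every target segment is [−sonorant], [+voice], [+dorsal]; each remaining inventory member fails at least one of these. Each conjunct is needed — [+voice, +dorsal] alone would also admit /w, ɲ, j, ɥ/; [−sonorant, +dorsal] alone would also admit /x, χ, k/; [−sonorant, +voice] alone would also admit /b, v, d, β, …/ — and no other combination of two listed features has exactly this extension, so three is the minimum.

[−sonorant, +voice, +dorsal]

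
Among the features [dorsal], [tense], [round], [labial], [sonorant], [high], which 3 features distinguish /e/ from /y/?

[labial], [round], [high]

/e/ (mid front unrounded tense vowel) and /y/ (high front rounded tense vowel) agree on [+dorsal], [+tense], [+sonorant]. They differ on [labial] (/e/ [−], /y/ [+]), [round] (/e/ [−], /y/ [+]), [high] (/e/ [−], /y/ [+]).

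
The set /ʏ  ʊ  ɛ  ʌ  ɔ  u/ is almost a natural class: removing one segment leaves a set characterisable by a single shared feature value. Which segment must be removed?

The remaining segments after removing /u/ share [−tense]; /u/ (high back rounded tense vowel) is [+tense]. For every other candidate removal, the leftover set fails to share any single feature value that the removed segment lacks.

u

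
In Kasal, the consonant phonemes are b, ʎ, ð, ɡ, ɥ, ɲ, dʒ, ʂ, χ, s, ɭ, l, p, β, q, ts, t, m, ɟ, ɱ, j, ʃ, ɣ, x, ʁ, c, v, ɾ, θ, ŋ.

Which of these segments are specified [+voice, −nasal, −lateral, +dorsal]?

ɡ, ɥ, ɟ, j, ɣ, ʁ

Checking each segment against [+voice], [−nasal], [−lateral], [+dorsal]: /ɡ/ (voiced velar stop), /ɥ/ (labial-palatal glide), /ɟ/ (voiced palatal stop), /j/ (palatal glide), /ɣ/ (voiced velar fricative), /ʁ/ (voiced uvular fricative) satisfy every feature; every other segment in the inventory fails at least one.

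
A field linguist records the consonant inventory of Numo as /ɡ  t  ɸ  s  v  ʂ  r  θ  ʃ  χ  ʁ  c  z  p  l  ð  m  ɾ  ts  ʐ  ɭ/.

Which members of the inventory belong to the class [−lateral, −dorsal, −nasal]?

t, ɸ, s, v, ʂ, r, θ, ʃ, z, p, ð, ɾ, ts, ʐ

Among the inventory, the [−lateral] segments are /ɡ, t, ɸ, s, v, ʂ, r, θ, ʃ, χ, ʁ, c, z, p, ð, m, ɾ, ts, ʐ/.
Then [−dorsal] gives /t, ɸ, s, v, ʂ, r, θ, ʃ, z, p, ð, m, ɾ, ts, ʐ/.
Intersecting with [−nasal] leaves /t, ɸ, s, v, ʂ, r, θ, ʃ, z, p, ð, ɾ, ts, ʐ/.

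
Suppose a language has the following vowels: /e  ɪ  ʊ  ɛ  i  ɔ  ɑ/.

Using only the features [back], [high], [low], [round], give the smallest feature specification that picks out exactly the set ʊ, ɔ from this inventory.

[+round]

The target set is precisely the extension of [+round] in this inventory.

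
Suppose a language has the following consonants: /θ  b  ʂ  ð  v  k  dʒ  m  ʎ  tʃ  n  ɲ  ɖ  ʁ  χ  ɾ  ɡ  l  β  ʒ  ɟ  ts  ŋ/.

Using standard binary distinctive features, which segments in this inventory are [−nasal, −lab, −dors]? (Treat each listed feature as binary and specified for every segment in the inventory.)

Checking each segment against [−nasal], [−labial], [−dorsal]: /θ/ (voiceless dental fricative), /ʂ/ (voiceless retroflex fricative), /ð/ (voiced dental fricative), /dʒ/ (voiced postalveolar affricate), /tʃ/ (voiceless postalveolar affricate), /ɖ/ (voiced retroflex stop), among others, satisfy every feature; every other segment in the inventory fails at least one.

θ, ʂ, ð, dʒ, tʃ, ɖ, ɾ, l, ʒ, ts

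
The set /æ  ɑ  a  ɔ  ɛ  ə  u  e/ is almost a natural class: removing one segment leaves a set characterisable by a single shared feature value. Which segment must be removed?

u

The remaining segments after removing /u/ share [-high]; /u/ (high back rounded tense vowel) is [+high]. For every other candidate removal, the leftover set fails to share any single feature value that the removed segment lacks.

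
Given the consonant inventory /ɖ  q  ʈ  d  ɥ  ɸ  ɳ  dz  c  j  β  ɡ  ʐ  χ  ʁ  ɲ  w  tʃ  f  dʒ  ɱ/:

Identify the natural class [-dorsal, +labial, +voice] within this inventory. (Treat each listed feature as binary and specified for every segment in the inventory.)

Among the inventory, the [-dorsal] segments are /ɖ, ʈ, d, ɸ, ɳ, dz, β, ʐ, tʃ, f, dʒ, ɱ/.
Intersecting with [+labial] gives /ɸ, β, f, ɱ/.
Within that set, [+voice] leaves /β, ɱ/.

β, ɱ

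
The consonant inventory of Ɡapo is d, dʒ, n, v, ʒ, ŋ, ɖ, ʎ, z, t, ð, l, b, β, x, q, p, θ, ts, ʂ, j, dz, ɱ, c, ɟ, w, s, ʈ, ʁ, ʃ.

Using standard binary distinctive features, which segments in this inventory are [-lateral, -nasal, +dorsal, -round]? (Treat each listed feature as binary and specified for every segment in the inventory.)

x, q, j, c, ɟ, ʁ

Eliminate segments failing any feature: /d, dʒ, v, ʒ, ɖ, z, t, ð, b, β, p, θ, ts, ʂ, dz, s, ʈ, ʃ/ are [-dorsal]; /n, ŋ, ɱ/ are [+nasal]; /ʎ, l/ are [+lateral]; /w/ is [+round]. The remaining /x, q, j, c, ɟ, ʁ/ satisfy [-lateral], [-nasal], [+dorsal], [-round].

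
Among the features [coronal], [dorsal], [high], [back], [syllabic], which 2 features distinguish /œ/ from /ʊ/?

[high], [back]

The two segments share [−coronal], [+dorsal], [+syllabic]. The only features from the list on which they differ: /œ/ is [−high] while /ʊ/ is [+high]; /œ/ is [−back] while /ʊ/ is [+back].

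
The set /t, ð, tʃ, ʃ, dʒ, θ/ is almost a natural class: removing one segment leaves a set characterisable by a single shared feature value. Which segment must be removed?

t

/θ, dʒ, tʃ, ð, ʃ/ are all [+distributed], but /t/ (voiceless alveolar stop) is [-distributed]. No other single segment can be removed to leave a set sharing one feature value that the removed segment lacks, so /t/ is the odd one out.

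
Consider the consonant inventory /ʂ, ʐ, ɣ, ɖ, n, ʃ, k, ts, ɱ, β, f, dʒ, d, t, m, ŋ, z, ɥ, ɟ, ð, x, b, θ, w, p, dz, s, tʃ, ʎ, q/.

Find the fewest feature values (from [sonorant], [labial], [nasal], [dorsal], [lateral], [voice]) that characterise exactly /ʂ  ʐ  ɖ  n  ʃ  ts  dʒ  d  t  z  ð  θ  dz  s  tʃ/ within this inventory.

[-labial, -dorsal]

/ʂ, ʐ, ɖ, n, ʃ, ts, dʒ, d, t, z, ð, θ, dz, s, tʃ/ are all [-labial], [-dorsal], and no other segment in the inventory matches both values. Dropping any one of them over-generates: [-dorsal] alone would also admit /ɱ, β, f, m, …/; [-labial] alone would also admit /ɣ, k, ŋ, ɟ, …/. No other single listed feature picks out exactly this set either, so fewer than two features will not do.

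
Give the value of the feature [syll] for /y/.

[+syllabic]

As the high front rounded tense vowel, /y/ is [+syllabic].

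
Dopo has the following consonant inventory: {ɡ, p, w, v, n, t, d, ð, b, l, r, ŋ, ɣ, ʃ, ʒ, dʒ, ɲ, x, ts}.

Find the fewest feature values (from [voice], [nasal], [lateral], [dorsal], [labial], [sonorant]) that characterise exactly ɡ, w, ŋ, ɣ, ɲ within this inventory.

[+voice, +dorsal]

The class [+voice], [+dorsal] has exactly /ɡ, w, ŋ, ɣ, ɲ/ as its extension in this inventory. No smaller conjunction from the listed features achieves this: [+dorsal] alone would also admit /x/; [+voice] alone would also admit /v, n, d, ð, …/; and checking the remaining single features turns up none with this extension.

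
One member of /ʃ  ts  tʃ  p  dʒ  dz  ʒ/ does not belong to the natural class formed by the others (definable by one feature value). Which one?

[strident] (equivalently [labial], [coronal]) groups all but one: /ʒ, ts, dz, ʃ, tʃ, dʒ/ share [+strident] while /p/ (voiceless bilabial stop) alone is [−strident]. Removing any other segment would not leave a single-feature class that excludes it.

p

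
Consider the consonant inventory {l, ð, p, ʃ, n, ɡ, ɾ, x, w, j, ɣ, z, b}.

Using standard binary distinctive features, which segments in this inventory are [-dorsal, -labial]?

l, ð, ʃ, n, ɾ, z

The [-dorsal] segments are /l, ð, p, ʃ, n, ɾ, z, b/.
Of those, [-labial] leaves /l, ð, ʃ, n, ɾ, z/.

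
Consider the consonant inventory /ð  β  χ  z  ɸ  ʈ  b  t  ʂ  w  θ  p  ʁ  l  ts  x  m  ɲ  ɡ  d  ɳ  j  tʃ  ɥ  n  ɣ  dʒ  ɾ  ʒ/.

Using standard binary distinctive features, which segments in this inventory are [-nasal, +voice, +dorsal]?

w, ʁ, ɡ, j, ɥ, ɣ

Eliminate segments failing any feature: /ð, β, z, b, l, d, dʒ, ɾ, ʒ/ are [-dorsal]; /χ, ɸ, ʈ, t, ʂ, θ, p, ts, x, tʃ/ are [-voice]; /m, ɲ, ɳ, n/ are [+nasal]. The remaining /w, ʁ, ɡ, j, ɥ, ɣ/ satisfy [-nasal], [+voice], [+dorsal].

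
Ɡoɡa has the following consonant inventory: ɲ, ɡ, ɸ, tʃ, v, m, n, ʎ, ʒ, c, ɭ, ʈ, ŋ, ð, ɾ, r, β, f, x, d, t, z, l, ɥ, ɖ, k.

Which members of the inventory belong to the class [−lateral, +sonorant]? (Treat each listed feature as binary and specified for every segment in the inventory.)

Eliminate segments failing any feature: /ɡ, ɸ, tʃ, v, ʒ, c, ʈ, ð, β, f, x, d, t, z, ɖ, k/ are [−sonorant]; /ʎ, ɭ, l/ are [+lateral]. The remaining /ɲ, m, n, ŋ, ɾ, r, ɥ/ satisfy [−lateral], [+sonorant].

ɲ, m, n, ŋ, ɾ, r, ɥ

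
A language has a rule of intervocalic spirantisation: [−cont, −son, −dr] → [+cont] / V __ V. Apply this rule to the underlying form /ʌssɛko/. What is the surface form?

[ʌssɛxo]

Only /k/ occurs between two vowels (/ɛ/ __ /o/) and matches the structural description. It is a voiceless velar stop, so [−cont, −son, −dr] holds; changing it to [+continuant] with all other features held fixed yields /x/ (voiceless velar fricative). No other segment meets both the structural description and the environment, so the output is [ʌssɛxo].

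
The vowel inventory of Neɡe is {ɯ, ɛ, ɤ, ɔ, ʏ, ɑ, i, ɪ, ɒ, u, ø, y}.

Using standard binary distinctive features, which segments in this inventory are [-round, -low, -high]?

The [-round] segments are /ɯ, ɛ, ɤ, ɑ, i, ɪ/.
Among these, [-low] gives /ɯ, ɛ, ɤ, i, ɪ/.
Among these, [-high] leaves /ɛ, ɤ/.

ɛ, ɤ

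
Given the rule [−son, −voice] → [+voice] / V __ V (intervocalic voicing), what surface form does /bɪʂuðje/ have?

[bɪʐuðje]

The only segment in the rule's environment that also matches [−son, −voice] is /ʂ/. Applying [+voice] turns the voiceless retroflex fricative into /ʐ/ (voiced retroflex fricative), giving [bɪʐuðje].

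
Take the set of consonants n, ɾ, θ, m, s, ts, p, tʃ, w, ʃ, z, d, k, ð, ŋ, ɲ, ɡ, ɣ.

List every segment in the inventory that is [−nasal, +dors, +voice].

First, the [−nasal] segments are /ɾ, θ, s, ts, p, tʃ, w, ʃ, z, d, k, ð, ɡ, ɣ/.
Among these, [+dorsal] gives /w, k, ɡ, ɣ/.
Among these, [+voice] leaves /w, ɡ, ɣ/.

w, ɡ, ɣ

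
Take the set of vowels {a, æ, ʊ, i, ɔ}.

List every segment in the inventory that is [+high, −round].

i

Eliminate segments failing any feature: /a, æ, ɔ/ are [−high]; /ʊ/ is [+round]. The remaining /i/ satisfy [+high], [−round].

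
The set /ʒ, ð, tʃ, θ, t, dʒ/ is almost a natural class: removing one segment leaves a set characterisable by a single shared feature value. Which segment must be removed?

/dʒ, ʒ, ð, tʃ, θ/ are all [+distributed], but /t/ (voiceless alveolar stop) is [−distributed]. No other single segment can be removed to leave a set sharing one feature value that the removed segment lacks, so /t/ is the odd one out.

t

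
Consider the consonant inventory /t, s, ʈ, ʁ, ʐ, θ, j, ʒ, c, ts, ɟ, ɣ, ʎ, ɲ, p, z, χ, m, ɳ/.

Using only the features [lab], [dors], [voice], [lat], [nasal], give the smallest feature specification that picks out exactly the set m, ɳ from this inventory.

The class [+nasal], [−dorsal] has exactly /m, ɳ/ as its extension in this inventory. No smaller conjunction from the listed features achieves this: [−dorsal] alone would also admit /t, s, ʈ, ʐ, …/; [+nasal] alone would also admit /ɲ/; and checking the remaining single features turns up none with this extension.

[+nasal, −dors]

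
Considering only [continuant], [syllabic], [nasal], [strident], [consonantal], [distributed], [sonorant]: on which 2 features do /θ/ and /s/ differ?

[strident], [distributed]

/θ/ (voiceless dental fricative) and /s/ (voiceless alveolar fricative) agree on [+continuant], [-syllabic], [-nasal], [+consonantal], [-sonorant]. They differ on [strident] (/θ/ [-], /s/ [+]), [distributed] (/θ/ [+], /s/ [-]).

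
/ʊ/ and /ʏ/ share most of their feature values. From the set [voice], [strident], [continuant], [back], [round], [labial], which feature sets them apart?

[back]

/ʊ/ is the high back rounded lax vowel and /ʏ/ is the high front rounded lax vowel. Both are [+voice], [-strident], [+continuant], [+round], [+labial]. /ʊ/ is [+back] while /ʏ/ is [-back], so the distinguishing feature is [back].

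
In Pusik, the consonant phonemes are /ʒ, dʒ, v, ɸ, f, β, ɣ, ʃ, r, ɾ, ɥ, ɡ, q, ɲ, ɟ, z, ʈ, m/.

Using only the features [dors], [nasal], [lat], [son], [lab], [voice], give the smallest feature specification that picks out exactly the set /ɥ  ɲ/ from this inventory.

[+son, +dors]

/ɥ, ɲ/ are all [+sonorant], [+dorsal], and no other segment in the inventory matches both values. Dropping any one of them over-generates: [+dorsal] alone would also admit /ɣ, ɡ, q, ɟ/; [+sonorant] alone would also admit /r, ɾ, m/. No other single listed feature picks out exactly this set either, so fewer than two features will not do.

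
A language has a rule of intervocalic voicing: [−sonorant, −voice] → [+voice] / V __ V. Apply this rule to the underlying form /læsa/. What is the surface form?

[læza]

/s/ satisfies [−sonorant, −voice] and sits in V __ V. The [+voice] counterpart of the voiceless alveolar fricative is /z/. Other segments in /læsa/ either fail the structural description or are not in the environment, so the surface form is [læza].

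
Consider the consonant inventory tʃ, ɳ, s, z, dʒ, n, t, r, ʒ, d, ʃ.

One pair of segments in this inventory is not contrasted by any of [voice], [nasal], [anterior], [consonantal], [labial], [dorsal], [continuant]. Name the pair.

z, r

Both /z/ and /r/ are [+voice], [−nasal], [+anterior], [+consonantal], [−labial], [−dorsal], [+continuant]. Since the list omits [sonorant] and [strident] — which do distinguish the voiced alveolar fricative from the alveolar trill — this pair collapses; all other pairs remain distinct.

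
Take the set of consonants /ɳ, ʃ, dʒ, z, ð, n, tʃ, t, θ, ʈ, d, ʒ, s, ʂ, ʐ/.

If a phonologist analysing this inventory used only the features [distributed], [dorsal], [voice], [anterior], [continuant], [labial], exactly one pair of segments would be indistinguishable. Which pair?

/d/ (voiced alveolar stop) and /n/ (alveolar nasal) are both [−distributed], [−dorsal], [+voice], [+anterior], [−continuant], [−labial], so none of the listed features separates them. (They do differ in [sonorant] and [nasal], which are not among the given features.) Every other pair in the inventory differs on at least one listed feature.

d, n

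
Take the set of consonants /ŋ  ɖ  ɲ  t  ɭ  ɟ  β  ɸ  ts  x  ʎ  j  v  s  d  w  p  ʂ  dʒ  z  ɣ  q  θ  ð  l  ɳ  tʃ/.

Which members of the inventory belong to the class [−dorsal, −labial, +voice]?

Eliminate segments failing any feature: /ŋ, ɲ, ɟ, x, ʎ, j, w, ɣ, q/ are [+dorsal]; /t, ts, s, ʂ, θ, tʃ/ are [−voice]; /β, ɸ, v, p/ are [+labial]. The remaining /ɖ, ɭ, d, dʒ, z, ð, l, ɳ/ satisfy [−dorsal], [−labial], [+voice].

ɖ, ɭ, d, dʒ, z, ð, l, ɳ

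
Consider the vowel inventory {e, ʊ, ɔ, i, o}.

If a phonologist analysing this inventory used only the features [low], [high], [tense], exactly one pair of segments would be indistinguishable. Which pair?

On the given features, /o/ and /e/ have an identical profile: [−low], [−high], [+tense]. No other two segments in the inventory coincide on all 3 features. (They do differ in [labial], [round] and [back], which are not among the given features.)

o, e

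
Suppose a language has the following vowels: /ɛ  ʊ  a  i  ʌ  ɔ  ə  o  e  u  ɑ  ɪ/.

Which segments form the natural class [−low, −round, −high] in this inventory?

First, the [−low] segments are /ɛ, ʊ, i, ʌ, ɔ, ə, o, e, u, ɪ/.
Then [−round] gives /ɛ, i, ʌ, ə, e, ɪ/.
Intersecting with [−high] leaves /ɛ, ʌ, ə, e/.

ɛ, ʌ, ə, e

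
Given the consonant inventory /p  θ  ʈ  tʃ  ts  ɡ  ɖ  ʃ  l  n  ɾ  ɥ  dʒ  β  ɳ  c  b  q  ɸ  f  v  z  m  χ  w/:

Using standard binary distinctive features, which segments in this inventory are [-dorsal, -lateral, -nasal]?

p, θ, ʈ, tʃ, ts, ɖ, ʃ, ɾ, dʒ, β, b, ɸ, f, v, z

Eliminate segments failing any feature: /ɡ, ɥ, c, q, χ, w/ are [+dorsal]; /l/ is [+lateral]; /n, ɳ, m/ are [+nasal]. The remaining /p, θ, ʈ, tʃ, ts, ɖ, ʃ, ɾ, dʒ, β, b, ɸ, f, v, z/ satisfy [-dorsal], [-lateral], [-nasal].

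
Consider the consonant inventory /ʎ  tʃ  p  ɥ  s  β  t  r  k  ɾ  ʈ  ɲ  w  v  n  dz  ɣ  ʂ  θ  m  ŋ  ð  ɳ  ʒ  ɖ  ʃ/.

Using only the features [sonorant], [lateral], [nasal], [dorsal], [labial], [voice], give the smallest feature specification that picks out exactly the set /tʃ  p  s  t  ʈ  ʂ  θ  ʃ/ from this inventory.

[−voice, −dorsal]

The class [−voice], [−dorsal] has exactly /tʃ, p, s, t, ʈ, ʂ, θ, ʃ/ as its extension in this inventory. No smaller conjunction from the listed features achieves this: [−dorsal] alone would also admit /β, r, ɾ, v, …/; [−voice] alone would also admit /k/; and checking the remaining single features turns up none with this extension.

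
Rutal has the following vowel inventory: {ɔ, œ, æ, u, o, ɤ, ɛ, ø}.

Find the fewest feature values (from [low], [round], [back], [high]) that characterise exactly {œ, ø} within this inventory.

Every target segment is [−back], [+round]; each remaining inventory member fails at least one of these. Each conjunct is needed — [+round] alone would also admit /ɔ, u, o/; [−back] alone would also admit /æ, ɛ/ — and no other single listed feature has exactly this extension, so two is the minimum.

[−back, +round]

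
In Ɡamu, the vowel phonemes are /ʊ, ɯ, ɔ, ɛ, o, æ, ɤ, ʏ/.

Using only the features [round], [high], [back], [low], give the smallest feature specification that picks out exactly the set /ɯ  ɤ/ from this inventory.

/ɯ, ɤ/ are all [+back], [-round], and no other segment in the inventory matches both values. Dropping any one of them over-generates: [-round] alone would also admit /ɛ, æ/; [+back] alone would also admit /ʊ, ɔ, o/. No other single listed feature picks out exactly this set either, so fewer than two features will not do.

[+back, -round]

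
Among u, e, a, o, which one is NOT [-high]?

u

/u/ is the high back rounded tense vowel, which is [+high]; the rest — /o, a, e/ — are [-high].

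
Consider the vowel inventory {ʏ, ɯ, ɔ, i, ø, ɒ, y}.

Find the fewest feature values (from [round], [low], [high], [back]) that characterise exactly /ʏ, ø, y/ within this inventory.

[−back, +round]

Every target segment is [−back], [+round]; each remaining inventory member fails at least one of these. Each conjunct is needed — [+round] alone would also admit /ɔ, ɒ/; [−back] alone would also admit /i/ — and no other single listed feature has exactly this extension, so two is the minimum.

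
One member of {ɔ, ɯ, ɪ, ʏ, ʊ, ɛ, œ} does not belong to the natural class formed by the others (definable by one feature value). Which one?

/ʊ, ɔ, ʏ, ɛ, ɪ, œ/ are all [−tense], but /ɯ/ (high back unrounded vowel) is [+tense]. No other single segment can be removed to leave a set sharing one feature value that the removed segment lacks, so /ɯ/ is the odd one out.

ɯ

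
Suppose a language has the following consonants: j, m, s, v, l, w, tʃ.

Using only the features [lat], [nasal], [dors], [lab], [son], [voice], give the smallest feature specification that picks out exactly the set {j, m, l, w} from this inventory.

The target set is precisely the extension of [+sonorant] in this inventory.

[+son]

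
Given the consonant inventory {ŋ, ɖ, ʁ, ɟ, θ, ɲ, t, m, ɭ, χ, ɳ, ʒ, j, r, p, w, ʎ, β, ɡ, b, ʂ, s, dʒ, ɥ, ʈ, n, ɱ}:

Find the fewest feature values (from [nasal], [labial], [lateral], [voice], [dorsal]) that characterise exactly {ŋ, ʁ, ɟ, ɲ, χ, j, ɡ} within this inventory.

/ŋ, ʁ, ɟ, ɲ, χ, j, ɡ/ are all [−lateral], [−labial], [+dorsal], and no other segment in the inventory matches all three values. Dropping any one of them over-generates: [−labial, +dorsal] alone would also admit /ʎ/; [−lateral, +dorsal] alone would also admit /w, ɥ/; [−lateral, −labial] alone would also admit /ɖ, θ, t, ɳ, …/. No other combination of two listed features picks out exactly this set either, so fewer than three features will not do.

[−lateral, −labial, +dorsal]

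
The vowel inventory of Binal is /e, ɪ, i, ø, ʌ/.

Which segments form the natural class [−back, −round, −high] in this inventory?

Eliminate segments failing any feature: /ɪ, i/ are [+high]; /ø/ is [+round]; /ʌ/ is [+back]. The remaining /e/ satisfy [−back], [−round], [−high].

e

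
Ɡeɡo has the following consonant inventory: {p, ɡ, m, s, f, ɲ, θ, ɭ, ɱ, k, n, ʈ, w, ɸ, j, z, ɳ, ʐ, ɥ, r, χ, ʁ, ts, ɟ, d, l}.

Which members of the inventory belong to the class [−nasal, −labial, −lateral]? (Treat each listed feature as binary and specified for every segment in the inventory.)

ɡ, s, θ, k, ʈ, j, z, ʐ, r, χ, ʁ, ts, ɟ, d

Checking each segment against [−nasal], [−labial], [−lateral]: /ɡ/ (voiced velar stop), /s/ (voiceless alveolar fricative), /θ/ (voiceless dental fricative), /k/ (voiceless velar stop), /ʈ/ (voiceless retroflex stop), /j/ (palatal glide), among others, satisfy every feature; every other segment in the inventory fails at least one.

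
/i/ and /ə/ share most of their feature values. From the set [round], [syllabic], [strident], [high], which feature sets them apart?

/i/ (high front unrounded tense vowel) and /ə/ (mid central vowel (schwa)) agree on [−round], [+syllabic], [−strident]. They differ on [high] (/i/ [+], /ə/ [−]).

[high]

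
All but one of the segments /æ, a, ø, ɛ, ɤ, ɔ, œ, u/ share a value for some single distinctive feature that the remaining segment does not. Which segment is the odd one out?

u

The remaining segments after removing /u/ share [-high]; /u/ (high back rounded tense vowel) is [+high]. For every other candidate removal, the leftover set fails to share any single feature value that the removed segment lacks.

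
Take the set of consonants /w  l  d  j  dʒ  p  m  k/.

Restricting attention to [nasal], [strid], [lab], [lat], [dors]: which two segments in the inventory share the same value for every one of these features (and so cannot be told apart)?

On the given features, /j/ and /k/ have an identical profile: [−nasal], [−strident], [−labial], [−lateral], [+dorsal]. No other two segments in the inventory coincide on all 5 features. (They do differ in [sonorant], [voice], [continuant] and [back], which are not among the given features.)

j, k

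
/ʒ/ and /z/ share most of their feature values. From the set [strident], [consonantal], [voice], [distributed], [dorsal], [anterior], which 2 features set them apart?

[anterior], [distributed]

/ʒ/ is the voiced postalveolar fricative and /z/ is the voiced alveolar fricative. Both are [+strident], [+consonantal], [+voice], [-dorsal]. /ʒ/ is [-anterior] while /z/ is [+anterior]; /ʒ/ is [+distributed] while /z/ is [-distributed], so the distinguishing features are [anterior], [distributed].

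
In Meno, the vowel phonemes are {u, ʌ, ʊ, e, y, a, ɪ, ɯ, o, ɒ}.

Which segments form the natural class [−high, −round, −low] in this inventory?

Eliminate segments failing any feature: /u, ʊ, y, ɪ, ɯ/ are [+high]; /a/ is [+low]; /o, ɒ/ are [+round]. The remaining /ʌ, e/ satisfy [−high], [−round], [−low].

ʌ, e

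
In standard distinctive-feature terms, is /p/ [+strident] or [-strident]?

[-strident]

/p/ is the voiceless bilabial stop. The feature [strident] marks segments high-amplitude, high-frequency frication (the sibilants); /p/ lacks this property, so it is [-strident].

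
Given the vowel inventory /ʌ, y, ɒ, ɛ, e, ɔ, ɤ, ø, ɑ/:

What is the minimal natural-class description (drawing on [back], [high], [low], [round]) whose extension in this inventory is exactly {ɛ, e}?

[−back, −round]

/ɛ, e/ are all [−back], [−round], and no other segment in the inventory matches both values. Dropping any one of them over-generates: [−round] alone would also admit /ʌ, ɤ, ɑ/; [−back] alone would also admit /y, ø/. No other single listed feature picks out exactly this set either, so fewer than two features will not do.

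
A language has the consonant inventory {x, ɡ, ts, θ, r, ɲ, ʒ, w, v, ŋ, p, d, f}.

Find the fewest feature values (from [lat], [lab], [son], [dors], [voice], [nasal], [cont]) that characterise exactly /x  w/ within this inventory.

The class [+continuant], [+dorsal] has exactly /x, w/ as its extension in this inventory. No smaller conjunction from the listed features achieves this: [+dorsal] alone would also admit /ɡ, ɲ, ŋ/; [+continuant] alone would also admit /θ, r, ʒ, v, …/; and checking the remaining single features turns up none with this extension.

[+cont, +dors]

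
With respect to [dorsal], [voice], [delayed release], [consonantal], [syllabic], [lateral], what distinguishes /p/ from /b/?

/p/ is the voiceless bilabial stop and /b/ is the voiced bilabial stop. Both are [−dorsal], [−delayed release], [+consonantal], [−syllabic], [−lateral]. /p/ is [−voice] while /b/ is [+voice], so the distinguishing feature is [voice].

[voice]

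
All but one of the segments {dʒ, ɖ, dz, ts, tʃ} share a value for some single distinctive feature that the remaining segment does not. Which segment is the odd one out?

[delayed release] (equivalently [strident]) groups all but one: /tʃ, dz, ts, dʒ/ share [+delayed release] while /ɖ/ (voiced retroflex stop) alone is [−delayed release]. Removing any other segment would not leave a single-feature class that excludes it.

ɖ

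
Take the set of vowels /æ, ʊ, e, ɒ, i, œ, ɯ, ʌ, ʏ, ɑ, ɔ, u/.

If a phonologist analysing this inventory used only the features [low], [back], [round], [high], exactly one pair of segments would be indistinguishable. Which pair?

On the given features, /u/ and /ʊ/ have an identical profile: [−low], [+back], [+round], [+high]. No other two segments in the inventory coincide on all 4 features. (They do differ in [tense], which is not among the given features.)

u, ʊ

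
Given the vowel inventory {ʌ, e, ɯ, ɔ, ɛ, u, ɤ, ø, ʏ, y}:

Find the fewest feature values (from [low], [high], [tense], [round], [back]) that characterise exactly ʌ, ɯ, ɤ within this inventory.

/ʌ, ɯ, ɤ/ are all [+back], [−round], and no other segment in the inventory matches both values. Dropping any one of them over-generates: [−round] alone would also admit /e, ɛ/; [+back] alone would also admit /ɔ, u/. No other single listed feature picks out exactly this set either, so fewer than two features will not do.

[+back, −round]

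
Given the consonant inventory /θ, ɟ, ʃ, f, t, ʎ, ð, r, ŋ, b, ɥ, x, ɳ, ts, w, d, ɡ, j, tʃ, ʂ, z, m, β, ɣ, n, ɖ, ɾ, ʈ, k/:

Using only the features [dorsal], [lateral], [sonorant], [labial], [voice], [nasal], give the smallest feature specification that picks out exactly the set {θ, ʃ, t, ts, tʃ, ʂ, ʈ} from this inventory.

Every target segment is [−voice], [−labial], [−dorsal]; each remaining inventory member fails at least one of these. Each conjunct is needed — [−labial, −dorsal] alone would also admit /ð, r, ɳ, d, …/; [−voice, −dorsal] alone would also admit /f/; [−voice, −labial] alone would also admit /x, k/ — and no other combination of two listed features has exactly this extension, so three is the minimum.

[−voice, −labial, −dorsal]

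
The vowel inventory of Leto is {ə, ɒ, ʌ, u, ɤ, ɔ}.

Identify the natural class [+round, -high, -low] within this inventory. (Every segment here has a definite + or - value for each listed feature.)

Eliminate segments failing any feature: /ə, ʌ, ɤ/ are [-round]; /ɒ/ is [+low]; /u/ is [+high]. The remaining /ɔ/ satisfy [+round], [-high], [-low].

ɔ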